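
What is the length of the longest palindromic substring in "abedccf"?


Input: "abedccf"
Checking substrings for palindromes:
  [4:6] "cc" (len 2) => palindrome
Longest palindromic substring: "cc" with length 2

2


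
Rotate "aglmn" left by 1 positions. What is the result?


Input: "aglmn", rotate left by 1
First 1 characters: "a"
Remaining characters: "glmn"
Concatenate remaining + first: "glmn" + "a" = "glmna"

glmna


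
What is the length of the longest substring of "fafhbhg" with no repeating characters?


Input: "fafhbhg"
Sliding window (track last position of each char):
  Position 0 ('f'): window [0,0] length 1 -- new best
  Position 1 ('a'): window [0,1] length 2 -- new best
  Position 2 ('f'): repeat (last at 0), move window start to 1
  Position 2 ('f'): window [1,2] length 2
  Position 3 ('h'): window [1,3] length 3 -- new best
  Position 4 ('b'): window [1,4] length 4 -- new best
  Position 5 ('h'): repeat (last at 3), move window start to 4
  Position 5 ('h'): window [4,5] length 2
  Position 6 ('g'): window [4,6] length 3
Longest substring with no repeats: "afhb" with length 4

4


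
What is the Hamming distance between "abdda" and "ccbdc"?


Comparing "abdda" and "ccbdc" position by position:
  Position 0: 'a' vs 'c' => differ
  Position 1: 'b' vs 'c' => differ
  Position 2: 'd' vs 'b' => differ
  Position 3: 'd' vs 'd' => same
  Position 4: 'a' vs 'c' => differ
Total differences (Hamming distance): 4

4


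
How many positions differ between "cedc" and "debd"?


Comparing "cedc" and "debd" position by position:
  Position 0: 'c' vs 'd' => DIFFER
  Position 1: 'e' vs 'e' => same
  Position 2: 'd' vs 'b' => DIFFER
  Position 3: 'c' vs 'd' => DIFFER
Positions that differ: 3

3


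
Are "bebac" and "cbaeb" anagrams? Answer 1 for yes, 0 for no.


Strings: "bebac", "cbaeb"
Sorted first:  abbce
Sorted second: abbce
Sorted forms match => anagrams

1


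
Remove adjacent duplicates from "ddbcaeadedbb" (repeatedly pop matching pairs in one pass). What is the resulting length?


Input: ddbcaeadedbb
Stack-based adjacent duplicate removal:
  Read 'd': push. Stack: d
  Read 'd': matches stack top 'd' => pop. Stack: (empty)
  Read 'b': push. Stack: b
  Read 'c': push. Stack: bc
  Read 'a': push. Stack: bca
  Read 'e': push. Stack: bcae
  Read 'a': push. Stack: bcaea
  Read 'd': push. Stack: bcaead
  Read 'e': push. Stack: bcaeade
  Read 'd': push. Stack: bcaeaded
  Read 'b': push. Stack: bcaeadedb
  Read 'b': matches stack top 'b' => pop. Stack: bcaeaded
Final stack: "bcaeaded" (length 8)

8


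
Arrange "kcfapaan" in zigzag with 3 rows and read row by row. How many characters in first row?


Zigzag "kcfapaan" into 3 rows:
Placing characters:
  'k' => row 0
  'c' => row 1
  'f' => row 2
  'a' => row 1
  'p' => row 0
  'a' => row 1
  'a' => row 2
  'n' => row 1
Rows:
  Row 0: "kp"
  Row 1: "caan"
  Row 2: "fa"
First row length: 2

2


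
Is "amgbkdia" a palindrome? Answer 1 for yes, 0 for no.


Input: amgbkdia
Reversed: aidkbgma
  Compare pos 0 ('a') with pos 7 ('a'): match
  Compare pos 1 ('m') with pos 6 ('i'): MISMATCH
  Compare pos 2 ('g') with pos 5 ('d'): MISMATCH
  Compare pos 3 ('b') with pos 4 ('k'): MISMATCH
Result: not a palindrome

0


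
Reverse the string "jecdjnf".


Input: jecdjnf
Reading characters right to left:
  Position 6: 'f'
  Position 5: 'n'
  Position 4: 'j'
  Position 3: 'd'
  Position 2: 'c'
  Position 1: 'e'
  Position 0: 'j'
Reversed: fnjdcej

fnjdcej


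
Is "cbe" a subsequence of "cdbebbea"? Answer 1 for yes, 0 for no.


Check if "cbe" is a subsequence of "cdbebbea"
Greedy scan:
  Position 0 ('c'): matches sub[0] = 'c'
  Position 1 ('d'): no match needed
  Position 2 ('b'): matches sub[1] = 'b'
  Position 3 ('e'): matches sub[2] = 'e'
  Position 4 ('b'): no match needed
  Position 5 ('b'): no match needed
  Position 6 ('e'): no match needed
  Position 7 ('a'): no match needed
All 3 characters matched => is a subsequence

1


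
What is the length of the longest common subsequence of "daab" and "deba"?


LCS of "daab" and "deba"
DP table:
           d    e    b    a
      0    0    0    0    0
  d   0    1    1    1    1
  a   0    1    1    1    2
  a   0    1    1    1    2
  b   0    1    1    2    2
LCS length = dp[4][4] = 2

2


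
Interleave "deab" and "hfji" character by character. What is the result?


Interleaving "deab" and "hfji":
  Position 0: 'd' from first, 'h' from second => "dh"
  Position 1: 'e' from first, 'f' from second => "ef"
  Position 2: 'a' from first, 'j' from second => "aj"
  Position 3: 'b' from first, 'i' from second => "bi"
Result: dhefajbi

dhefajbi


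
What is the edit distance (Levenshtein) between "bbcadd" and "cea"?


Computing edit distance: "bbcadd" -> "cea"
DP table:
           c    e    a
      0    1    2    3
  b   1    1    2    3
  b   2    2    2    3
  c   3    2    3    3
  a   4    3    3    3
  d   5    4    4    4
  d   6    5    5    5
Edit distance = dp[6][3] = 5

5


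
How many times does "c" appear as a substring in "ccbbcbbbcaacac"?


Searching for "c" in "ccbbcbbbcaacac"
Scanning each position:
  Position 0: "c" => MATCH
  Position 1: "c" => MATCH
  Position 2: "b" => no
  Position 3: "b" => no
  Position 4: "c" => MATCH
  Position 5: "b" => no
  Position 6: "b" => no
  Position 7: "b" => no
  Position 8: "c" => MATCH
  Position 9: "a" => no
  Position 10: "a" => no
  Position 11: "c" => MATCH
  Position 12: "a" => no
  Position 13: "c" => MATCH
Total occurrences: 6

6


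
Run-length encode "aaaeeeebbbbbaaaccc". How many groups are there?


Input: aaaeeeebbbbbaaaccc
Scanning for consecutive runs:
  Group 1: 'a' x 3 (positions 0-2)
  Group 2: 'e' x 4 (positions 3-6)
  Group 3: 'b' x 5 (positions 7-11)
  Group 4: 'a' x 3 (positions 12-14)
  Group 5: 'c' x 3 (positions 15-17)
Total groups: 5

5


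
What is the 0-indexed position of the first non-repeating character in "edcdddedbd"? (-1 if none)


Input: edcdddedbd
Character frequencies:
  'b': 1
  'c': 1
  'd': 6
  'e': 2
Scanning left to right for freq == 1:
  Position 0 ('e'): freq=2, skip
  Position 1 ('d'): freq=6, skip
  Position 2 ('c'): unique! => answer = 2

2


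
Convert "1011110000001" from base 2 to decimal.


Input: "1011110000001" in base 2
Positional expansion:
  Digit '1' (value 1) x 2^12 = 4096
  Digit '0' (value 0) x 2^11 = 0
  Digit '1' (value 1) x 2^10 = 1024
  Digit '1' (value 1) x 2^9 = 512
  Digit '1' (value 1) x 2^8 = 256
  Digit '1' (value 1) x 2^7 = 128
  Digit '0' (value 0) x 2^6 = 0
  Digit '0' (value 0) x 2^5 = 0
  Digit '0' (value 0) x 2^4 = 0
  Digit '0' (value 0) x 2^3 = 0
  Digit '0' (value 0) x 2^2 = 0
  Digit '0' (value 0) x 2^1 = 0
  Digit '1' (value 1) x 2^0 = 1
Sum = 6017

6017


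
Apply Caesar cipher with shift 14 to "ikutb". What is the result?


Caesar cipher: shift "ikutb" by 14
  'i' (pos 8) + 14 = pos 22 = 'w'
  'k' (pos 10) + 14 = pos 24 = 'y'
  'u' (pos 20) + 14 = pos 8 = 'i'
  't' (pos 19) + 14 = pos 7 = 'h'
  'b' (pos 1) + 14 = pos 15 = 'p'
Result: wyihp

wyihp


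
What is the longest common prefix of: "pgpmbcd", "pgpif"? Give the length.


Words: pgpmbcd, pgpif
  Position 0: all 'p' => match
  Position 1: all 'g' => match
  Position 2: all 'p' => match
  Position 3: ('m', 'i') => mismatch, stop
LCP = "pgp" (length 3)

3


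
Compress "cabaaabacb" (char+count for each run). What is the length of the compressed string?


Input: cabaaabacb
Runs:
  'c' x 1 => "c1"
  'a' x 1 => "a1"
  'b' x 1 => "b1"
  'a' x 3 => "a3"
  'b' x 1 => "b1"
  'a' x 1 => "a1"
  'c' x 1 => "c1"
  'b' x 1 => "b1"
Compressed: "c1a1b1a3b1a1c1b1"
Compressed length: 16

16


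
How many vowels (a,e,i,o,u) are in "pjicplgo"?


Input: pjicplgo
Checking each character:
  'p' at position 0: consonant
  'j' at position 1: consonant
  'i' at position 2: vowel (running total: 1)
  'c' at position 3: consonant
  'p' at position 4: consonant
  'l' at position 5: consonant
  'g' at position 6: consonant
  'o' at position 7: vowel (running total: 2)
Total vowels: 2

2


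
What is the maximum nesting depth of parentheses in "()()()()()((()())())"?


Input: "()()()()()((()())())"
Tracking depth:
  Position 0 '(': depth becomes 1
  Position 1 ')': depth becomes 0
  Position 2 '(': depth becomes 1
  Position 3 ')': depth becomes 0
  Position 4 '(': depth becomes 1
  Position 5 ')': depth becomes 0
  Position 6 '(': depth becomes 1
  Position 7 ')': depth becomes 0
  Position 8 '(': depth becomes 1
  Position 9 ')': depth becomes 0
  Position 10 '(': depth becomes 1
  Position 11 '(': depth becomes 2
  Position 12 '(': depth becomes 3
  Position 13 ')': depth becomes 2
  Position 14 '(': depth becomes 3
  Position 15 ')': depth becomes 2
  Position 16 ')': depth becomes 1
  Position 17 '(': depth becomes 2
  Position 18 ')': depth becomes 1
  Position 19 ')': depth becomes 0
Maximum depth reached: 3

3


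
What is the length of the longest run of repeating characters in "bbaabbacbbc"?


Input: "bbaabbacbbc"
Scanning for longest run:
  Position 1 ('b'): continues run of 'b', length=2
  Position 2 ('a'): new char, reset run to 1
  Position 3 ('a'): continues run of 'a', length=2
  Position 4 ('b'): new char, reset run to 1
  Position 5 ('b'): continues run of 'b', length=2
  Position 6 ('a'): new char, reset run to 1
  Position 7 ('c'): new char, reset run to 1
  Position 8 ('b'): new char, reset run to 1
  Position 9 ('b'): continues run of 'b', length=2
  Position 10 ('c'): new char, reset run to 1
Longest run: 'b' with length 2

2


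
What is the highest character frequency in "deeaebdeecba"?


Input: deeaebdeecba
Character counts:
  'a': 2
  'b': 2
  'c': 1
  'd': 2
  'e': 5
Maximum frequency: 5

5


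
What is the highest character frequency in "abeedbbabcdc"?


Input: abeedbbabcdc
Character counts:
  'a': 2
  'b': 4
  'c': 2
  'd': 2
  'e': 2
Maximum frequency: 4

4


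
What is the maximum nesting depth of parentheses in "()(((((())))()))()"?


Input: "()(((((())))()))()"
Tracking depth:
  Position 0 '(': depth becomes 1
  Position 1 ')': depth becomes 0
  Position 2 '(': depth becomes 1
  Position 3 '(': depth becomes 2
  Position 4 '(': depth becomes 3
  Position 5 '(': depth becomes 4
  Position 6 '(': depth becomes 5
  Position 7 '(': depth becomes 6
  Position 8 ')': depth becomes 5
  Position 9 ')': depth becomes 4
  Position 10 ')': depth becomes 3
  Position 11 ')': depth becomes 2
  Position 12 '(': depth becomes 3
  Position 13 ')': depth becomes 2
  Position 14 ')': depth becomes 1
  Position 15 ')': depth becomes 0
  Position 16 '(': depth becomes 1
  Position 17 ')': depth becomes 0
Maximum depth reached: 6

6


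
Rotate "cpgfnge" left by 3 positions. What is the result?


Input: "cpgfnge", rotate left by 3
First 3 characters: "cpg"
Remaining characters: "fnge"
Concatenate remaining + first: "fnge" + "cpg" = "fngecpg"

fngecpg


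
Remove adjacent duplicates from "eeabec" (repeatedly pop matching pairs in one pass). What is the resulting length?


Input: eeabec
Stack-based adjacent duplicate removal:
  Read 'e': push. Stack: e
  Read 'e': matches stack top 'e' => pop. Stack: (empty)
  Read 'a': push. Stack: a
  Read 'b': push. Stack: ab
  Read 'e': push. Stack: abe
  Read 'c': push. Stack: abec
Final stack: "abec" (length 4)

4


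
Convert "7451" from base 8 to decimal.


Input: "7451" in base 8
Positional expansion:
  Digit '7' (value 7) x 8^3 = 3584
  Digit '4' (value 4) x 8^2 = 256
  Digit '5' (value 5) x 8^1 = 40
  Digit '1' (value 1) x 8^0 = 1
Sum = 3881

3881


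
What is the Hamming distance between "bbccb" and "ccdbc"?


Comparing "bbccb" and "ccdbc" position by position:
  Position 0: 'b' vs 'c' => differ
  Position 1: 'b' vs 'c' => differ
  Position 2: 'c' vs 'd' => differ
  Position 3: 'c' vs 'b' => differ
  Position 4: 'b' vs 'c' => differ
Total differences (Hamming distance): 5

5


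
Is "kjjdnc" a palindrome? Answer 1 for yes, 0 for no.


Input: kjjdnc
Reversed: cndjjk
  Compare pos 0 ('k') with pos 5 ('c'): MISMATCH
  Compare pos 1 ('j') with pos 4 ('n'): MISMATCH
  Compare pos 2 ('j') with pos 3 ('d'): MISMATCH
Result: not a palindrome

0


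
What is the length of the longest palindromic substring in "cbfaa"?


Input: "cbfaa"
Checking substrings for palindromes:
  [3:5] "aa" (len 2) => palindrome
Longest palindromic substring: "aa" with length 2

2


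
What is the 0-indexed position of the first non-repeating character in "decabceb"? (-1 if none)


Input: decabceb
Character frequencies:
  'a': 1
  'b': 2
  'c': 2
  'd': 1
  'e': 2
Scanning left to right for freq == 1:
  Position 0 ('d'): unique! => answer = 0

0


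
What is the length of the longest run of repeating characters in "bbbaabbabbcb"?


Input: "bbbaabbabbcb"
Scanning for longest run:
  Position 1 ('b'): continues run of 'b', length=2
  Position 2 ('b'): continues run of 'b', length=3
  Position 3 ('a'): new char, reset run to 1
  Position 4 ('a'): continues run of 'a', length=2
  Position 5 ('b'): new char, reset run to 1
  Position 6 ('b'): continues run of 'b', length=2
  Position 7 ('a'): new char, reset run to 1
  Position 8 ('b'): new char, reset run to 1
  Position 9 ('b'): continues run of 'b', length=2
  Position 10 ('c'): new char, reset run to 1
  Position 11 ('b'): new char, reset run to 1
Longest run: 'b' with length 3

3


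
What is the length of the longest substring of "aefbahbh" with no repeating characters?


Input: "aefbahbh"
Sliding window (track last position of each char):
  Position 0 ('a'): window [0,0] length 1 -- new best
  Position 1 ('e'): window [0,1] length 2 -- new best
  Position 2 ('f'): window [0,2] length 3 -- new best
  Position 3 ('b'): window [0,3] length 4 -- new best
  Position 4 ('a'): repeat (last at 0), move window start to 1
  Position 4 ('a'): window [1,4] length 4
  Position 5 ('h'): window [1,5] length 5 -- new best
  Position 6 ('b'): repeat (last at 3), move window start to 4
  Position 6 ('b'): window [4,6] length 3
  Position 7 ('h'): repeat (last at 5), move window start to 6
  Position 7 ('h'): window [6,7] length 2
Longest substring with no repeats: "efbah" with length 5

5


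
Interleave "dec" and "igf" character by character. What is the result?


Interleaving "dec" and "igf":
  Position 0: 'd' from first, 'i' from second => "di"
  Position 1: 'e' from first, 'g' from second => "eg"
  Position 2: 'c' from first, 'f' from second => "cf"
Result: diegcf

diegcf


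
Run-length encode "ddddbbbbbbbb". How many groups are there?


Input: ddddbbbbbbbb
Scanning for consecutive runs:
  Group 1: 'd' x 4 (positions 0-3)
  Group 2: 'b' x 8 (positions 4-11)
Total groups: 2

2


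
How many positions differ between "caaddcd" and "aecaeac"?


Comparing "caaddcd" and "aecaeac" position by position:
  Position 0: 'c' vs 'a' => DIFFER
  Position 1: 'a' vs 'e' => DIFFER
  Position 2: 'a' vs 'c' => DIFFER
  Position 3: 'd' vs 'a' => DIFFER
  Position 4: 'd' vs 'e' => DIFFER
  Position 5: 'c' vs 'a' => DIFFER
  Position 6: 'd' vs 'c' => DIFFER
Positions that differ: 7

7


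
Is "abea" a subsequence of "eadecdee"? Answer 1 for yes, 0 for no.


Check if "abea" is a subsequence of "eadecdee"
Greedy scan:
  Position 0 ('e'): no match needed
  Position 1 ('a'): matches sub[0] = 'a'
  Position 2 ('d'): no match needed
  Position 3 ('e'): no match needed
  Position 4 ('c'): no match needed
  Position 5 ('d'): no match needed
  Position 6 ('e'): no match needed
  Position 7 ('e'): no match needed
Only matched 1/4 characters => not a subsequence

0


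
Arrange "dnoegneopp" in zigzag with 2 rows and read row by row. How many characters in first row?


Zigzag "dnoegneopp" into 2 rows:
Placing characters:
  'd' => row 0
  'n' => row 1
  'o' => row 0
  'e' => row 1
  'g' => row 0
  'n' => row 1
  'e' => row 0
  'o' => row 1
  'p' => row 0
  'p' => row 1
Rows:
  Row 0: "dogep"
  Row 1: "nenop"
First row length: 5

5


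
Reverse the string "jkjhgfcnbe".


Input: jkjhgfcnbe
Reading characters right to left:
  Position 9: 'e'
  Position 8: 'b'
  Position 7: 'n'
  Position 6: 'c'
  Position 5: 'f'
  Position 4: 'g'
  Position 3: 'h'
  Position 2: 'j'
  Position 1: 'k'
  Position 0: 'j'
Reversed: ebncfghjkj

ebncfghjkj


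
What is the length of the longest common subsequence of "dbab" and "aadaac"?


LCS of "dbab" and "aadaac"
DP table:
           a    a    d    a    a    c
      0    0    0    0    0    0    0
  d   0    0    0    1    1    1    1
  b   0    0    0    1    1    1    1
  a   0    1    1    1    2    2    2
  b   0    1    1    1    2    2    2
LCS length = dp[4][6] = 2

2


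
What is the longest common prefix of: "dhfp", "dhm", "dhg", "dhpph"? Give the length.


Words: dhfp, dhm, dhg, dhpph
  Position 0: all 'd' => match
  Position 1: all 'h' => match
  Position 2: ('f', 'm', 'g', 'p') => mismatch, stop
LCP = "dh" (length 2)

2


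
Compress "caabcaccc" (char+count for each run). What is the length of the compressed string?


Input: caabcaccc
Runs:
  'c' x 1 => "c1"
  'a' x 2 => "a2"
  'b' x 1 => "b1"
  'c' x 1 => "c1"
  'a' x 1 => "a1"
  'c' x 3 => "c3"
Compressed: "c1a2b1c1a1c3"
Compressed length: 12

12


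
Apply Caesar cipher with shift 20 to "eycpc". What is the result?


Caesar cipher: shift "eycpc" by 20
  'e' (pos 4) + 20 = pos 24 = 'y'
  'y' (pos 24) + 20 = pos 18 = 's'
  'c' (pos 2) + 20 = pos 22 = 'w'
  'p' (pos 15) + 20 = pos 9 = 'j'
  'c' (pos 2) + 20 = pos 22 = 'w'
Result: yswjw

yswjw


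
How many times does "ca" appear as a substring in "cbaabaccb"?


Searching for "ca" in "cbaabaccb"
Scanning each position:
  Position 0: "cb" => no
  Position 1: "ba" => no
  Position 2: "aa" => no
  Position 3: "ab" => no
  Position 4: "ba" => no
  Position 5: "ac" => no
  Position 6: "cc" => no
  Position 7: "cb" => no
Total occurrences: 0

0


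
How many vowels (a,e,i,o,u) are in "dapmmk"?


Input: dapmmk
Checking each character:
  'd' at position 0: consonant
  'a' at position 1: vowel (running total: 1)
  'p' at position 2: consonant
  'm' at position 3: consonant
  'm' at position 4: consonant
  'k' at position 5: consonant
Total vowels: 1

1


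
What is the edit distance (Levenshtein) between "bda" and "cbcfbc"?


Computing edit distance: "bda" -> "cbcfbc"
DP table:
           c    b    c    f    b    c
      0    1    2    3    4    5    6
  b   1    1    1    2    3    4    5
  d   2    2    2    2    3    4    5
  a   3    3    3    3    3    4    5
Edit distance = dp[3][6] = 5

5


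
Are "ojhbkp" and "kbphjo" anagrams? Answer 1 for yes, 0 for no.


Strings: "ojhbkp", "kbphjo"
Sorted first:  bhjkop
Sorted second: bhjkop
Sorted forms match => anagrams

1


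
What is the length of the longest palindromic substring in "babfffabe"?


Input: "babfffabe"
Checking substrings for palindromes:
  [0:3] "bab" (len 3) => palindrome
  [3:6] "fff" (len 3) => palindrome
  [3:5] "ff" (len 2) => palindrome
  [4:6] "ff" (len 2) => palindrome
Longest palindromic substring: "bab" with length 3

3


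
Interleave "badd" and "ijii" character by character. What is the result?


Interleaving "badd" and "ijii":
  Position 0: 'b' from first, 'i' from second => "bi"
  Position 1: 'a' from first, 'j' from second => "aj"
  Position 2: 'd' from first, 'i' from second => "di"
  Position 3: 'd' from first, 'i' from second => "di"
Result: biajdidi

biajdidi


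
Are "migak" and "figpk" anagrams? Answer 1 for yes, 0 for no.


Strings: "migak", "figpk"
Sorted first:  agikm
Sorted second: fgikp
Differ at position 0: 'a' vs 'f' => not anagrams

0


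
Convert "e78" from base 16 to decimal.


Input: "e78" in base 16
Positional expansion:
  Digit 'e' (value 14) x 16^2 = 3584
  Digit '7' (value 7) x 16^1 = 112
  Digit '8' (value 8) x 16^0 = 8
Sum = 3704

3704


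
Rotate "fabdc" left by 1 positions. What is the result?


Input: "fabdc", rotate left by 1
First 1 characters: "f"
Remaining characters: "abdc"
Concatenate remaining + first: "abdc" + "f" = "abdcf"

abdcf


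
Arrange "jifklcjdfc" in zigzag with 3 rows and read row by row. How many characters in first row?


Zigzag "jifklcjdfc" into 3 rows:
Placing characters:
  'j' => row 0
  'i' => row 1
  'f' => row 2
  'k' => row 1
  'l' => row 0
  'c' => row 1
  'j' => row 2
  'd' => row 1
  'f' => row 0
  'c' => row 1
Rows:
  Row 0: "jlf"
  Row 1: "ikcdc"
  Row 2: "fj"
First row length: 3

3


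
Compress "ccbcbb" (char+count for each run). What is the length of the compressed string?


Input: ccbcbb
Runs:
  'c' x 2 => "c2"
  'b' x 1 => "b1"
  'c' x 1 => "c1"
  'b' x 2 => "b2"
Compressed: "c2b1c1b2"
Compressed length: 8

8


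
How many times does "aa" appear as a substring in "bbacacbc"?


Searching for "aa" in "bbacacbc"
Scanning each position:
  Position 0: "bb" => no
  Position 1: "ba" => no
  Position 2: "ac" => no
  Position 3: "ca" => no
  Position 4: "ac" => no
  Position 5: "cb" => no
  Position 6: "bc" => no
Total occurrences: 0

0


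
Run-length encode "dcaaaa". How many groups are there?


Input: dcaaaa
Scanning for consecutive runs:
  Group 1: 'd' x 1 (positions 0-0)
  Group 2: 'c' x 1 (positions 1-1)
  Group 3: 'a' x 4 (positions 2-5)
Total groups: 3

3


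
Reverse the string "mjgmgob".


Input: mjgmgob
Reading characters right to left:
  Position 6: 'b'
  Position 5: 'o'
  Position 4: 'g'
  Position 3: 'm'
  Position 2: 'g'
  Position 1: 'j'
  Position 0: 'm'
Reversed: bogmgjm

bogmgjm


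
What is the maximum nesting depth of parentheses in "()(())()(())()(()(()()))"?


Input: "()(())()(())()(()(()()))"
Tracking depth:
  Position 0 '(': depth becomes 1
  Position 1 ')': depth becomes 0
  Position 2 '(': depth becomes 1
  Position 3 '(': depth becomes 2
  Position 4 ')': depth becomes 1
  Position 5 ')': depth becomes 0
  Position 6 '(': depth becomes 1
  Position 7 ')': depth becomes 0
  Position 8 '(': depth becomes 1
  Position 9 '(': depth becomes 2
  Position 10 ')': depth becomes 1
  Position 11 ')': depth becomes 0
  Position 12 '(': depth becomes 1
  Position 13 ')': depth becomes 0
  Position 14 '(': depth becomes 1
  Position 15 '(': depth becomes 2
  Position 16 ')': depth becomes 1
  Position 17 '(': depth becomes 2
  Position 18 '(': depth becomes 3
  Position 19 ')': depth becomes 2
  Position 20 '(': depth becomes 3
  Position 21 ')': depth becomes 2
  Position 22 ')': depth becomes 1
  Position 23 ')': depth becomes 0
Maximum depth reached: 3

3


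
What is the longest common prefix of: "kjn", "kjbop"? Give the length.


Words: kjn, kjbop
  Position 0: all 'k' => match
  Position 1: all 'j' => match
  Position 2: ('n', 'b') => mismatch, stop
LCP = "kj" (length 2)

2


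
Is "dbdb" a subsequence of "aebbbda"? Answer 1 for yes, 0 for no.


Check if "dbdb" is a subsequence of "aebbbda"
Greedy scan:
  Position 0 ('a'): no match needed
  Position 1 ('e'): no match needed
  Position 2 ('b'): no match needed
  Position 3 ('b'): no match needed
  Position 4 ('b'): no match needed
  Position 5 ('d'): matches sub[0] = 'd'
  Position 6 ('a'): no match needed
Only matched 1/4 characters => not a subsequence

0


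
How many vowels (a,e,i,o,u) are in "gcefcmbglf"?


Input: gcefcmbglf
Checking each character:
  'g' at position 0: consonant
  'c' at position 1: consonant
  'e' at position 2: vowel (running total: 1)
  'f' at position 3: consonant
  'c' at position 4: consonant
  'm' at position 5: consonant
  'b' at position 6: consonant
  'g' at position 7: consonant
  'l' at position 8: consonant
  'f' at position 9: consonant
Total vowels: 1

1


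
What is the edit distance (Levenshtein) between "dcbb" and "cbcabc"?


Computing edit distance: "dcbb" -> "cbcabc"
DP table:
           c    b    c    a    b    c
      0    1    2    3    4    5    6
  d   1    1    2    3    4    5    6
  c   2    1    2    2    3    4    5
  b   3    2    1    2    3    3    4
  b   4    3    2    2    3    3    4
Edit distance = dp[4][6] = 4

4


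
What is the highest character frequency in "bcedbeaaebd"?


Input: bcedbeaaebd
Character counts:
  'a': 2
  'b': 3
  'c': 1
  'd': 2
  'e': 3
Maximum frequency: 3

3


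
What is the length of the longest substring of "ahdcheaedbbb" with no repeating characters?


Input: "ahdcheaedbbb"
Sliding window (track last position of each char):
  Position 0 ('a'): window [0,0] length 1 -- new best
  Position 1 ('h'): window [0,1] length 2 -- new best
  Position 2 ('d'): window [0,2] length 3 -- new best
  Position 3 ('c'): window [0,3] length 4 -- new best
  Position 4 ('h'): repeat (last at 1), move window start to 2
  Position 4 ('h'): window [2,4] length 3
  Position 5 ('e'): window [2,5] length 4
  Position 6 ('a'): window [2,6] length 5 -- new best
  Position 7 ('e'): repeat (last at 5), move window start to 6
  Position 7 ('e'): window [6,7] length 2
  Position 8 ('d'): window [6,8] length 3
  Position 9 ('b'): window [6,9] length 4
  Position 10 ('b'): repeat (last at 9), move window start to 10
  Position 10 ('b'): window [10,10] length 1
  Position 11 ('b'): repeat (last at 10), move window start to 11
  Position 11 ('b'): window [11,11] length 1
Longest substring with no repeats: "dchea" with length 5

5


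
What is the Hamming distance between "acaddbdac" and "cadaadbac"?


Comparing "acaddbdac" and "cadaadbac" position by position:
  Position 0: 'a' vs 'c' => differ
  Position 1: 'c' vs 'a' => differ
  Position 2: 'a' vs 'd' => differ
  Position 3: 'd' vs 'a' => differ
  Position 4: 'd' vs 'a' => differ
  Position 5: 'b' vs 'd' => differ
  Position 6: 'd' vs 'b' => differ
  Position 7: 'a' vs 'a' => same
  Position 8: 'c' vs 'c' => same
Total differences (Hamming distance): 7

7


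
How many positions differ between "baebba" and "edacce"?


Comparing "baebba" and "edacce" position by position:
  Position 0: 'b' vs 'e' => DIFFER
  Position 1: 'a' vs 'd' => DIFFER
  Position 2: 'e' vs 'a' => DIFFER
  Position 3: 'b' vs 'c' => DIFFER
  Position 4: 'b' vs 'c' => DIFFER
  Position 5: 'a' vs 'e' => DIFFER
Positions that differ: 6

6


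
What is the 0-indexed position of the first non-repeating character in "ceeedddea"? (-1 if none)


Input: ceeedddea
Character frequencies:
  'a': 1
  'c': 1
  'd': 3
  'e': 4
Scanning left to right for freq == 1:
  Position 0 ('c'): unique! => answer = 0

0


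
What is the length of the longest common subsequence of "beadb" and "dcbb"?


LCS of "beadb" and "dcbb"
DP table:
           d    c    b    b
      0    0    0    0    0
  b   0    0    0    1    1
  e   0    0    0    1    1
  a   0    0    0    1    1
  d   0    1    1    1    1
  b   0    1    1    2    2
LCS length = dp[5][4] = 2

2


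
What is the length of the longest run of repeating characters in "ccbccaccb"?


Input: "ccbccaccb"
Scanning for longest run:
  Position 1 ('c'): continues run of 'c', length=2
  Position 2 ('b'): new char, reset run to 1
  Position 3 ('c'): new char, reset run to 1
  Position 4 ('c'): continues run of 'c', length=2
  Position 5 ('a'): new char, reset run to 1
  Position 6 ('c'): new char, reset run to 1
  Position 7 ('c'): continues run of 'c', length=2
  Position 8 ('b'): new char, reset run to 1
Longest run: 'c' with length 2

2


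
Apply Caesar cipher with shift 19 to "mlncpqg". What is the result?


Caesar cipher: shift "mlncpqg" by 19
  'm' (pos 12) + 19 = pos 5 = 'f'
  'l' (pos 11) + 19 = pos 4 = 'e'
  'n' (pos 13) + 19 = pos 6 = 'g'
  'c' (pos 2) + 19 = pos 21 = 'v'
  'p' (pos 15) + 19 = pos 8 = 'i'
  'q' (pos 16) + 19 = pos 9 = 'j'
  'g' (pos 6) + 19 = pos 25 = 'z'
Result: fegvijz

fegvijz


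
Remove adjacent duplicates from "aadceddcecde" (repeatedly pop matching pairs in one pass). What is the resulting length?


Input: aadceddcecde
Stack-based adjacent duplicate removal:
  Read 'a': push. Stack: a
  Read 'a': matches stack top 'a' => pop. Stack: (empty)
  Read 'd': push. Stack: d
  Read 'c': push. Stack: dc
  Read 'e': push. Stack: dce
  Read 'd': push. Stack: dced
  Read 'd': matches stack top 'd' => pop. Stack: dce
  Read 'c': push. Stack: dcec
  Read 'e': push. Stack: dcece
  Read 'c': push. Stack: dcecec
  Read 'd': push. Stack: dcececd
  Read 'e': push. Stack: dcececde
Final stack: "dcececde" (length 8)

8


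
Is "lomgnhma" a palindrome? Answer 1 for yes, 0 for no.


Input: lomgnhma
Reversed: amhngmol
  Compare pos 0 ('l') with pos 7 ('a'): MISMATCH
  Compare pos 1 ('o') with pos 6 ('m'): MISMATCH
  Compare pos 2 ('m') with pos 5 ('h'): MISMATCH
  Compare pos 3 ('g') with pos 4 ('n'): MISMATCH
Result: not a palindrome

0


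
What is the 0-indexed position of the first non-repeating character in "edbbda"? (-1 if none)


Input: edbbda
Character frequencies:
  'a': 1
  'b': 2
  'd': 2
  'e': 1
Scanning left to right for freq == 1:
  Position 0 ('e'): unique! => answer = 0

0


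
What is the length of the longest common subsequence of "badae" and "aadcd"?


LCS of "badae" and "aadcd"
DP table:
           a    a    d    c    d
      0    0    0    0    0    0
  b   0    0    0    0    0    0
  a   0    1    1    1    1    1
  d   0    1    1    2    2    2
  a   0    1    2    2    2    2
  e   0    1    2    2    2    2
LCS length = dp[5][5] = 2

2


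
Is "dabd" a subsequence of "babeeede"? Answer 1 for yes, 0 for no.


Check if "dabd" is a subsequence of "babeeede"
Greedy scan:
  Position 0 ('b'): no match needed
  Position 1 ('a'): no match needed
  Position 2 ('b'): no match needed
  Position 3 ('e'): no match needed
  Position 4 ('e'): no match needed
  Position 5 ('e'): no match needed
  Position 6 ('d'): matches sub[0] = 'd'
  Position 7 ('e'): no match needed
Only matched 1/4 characters => not a subsequence

0


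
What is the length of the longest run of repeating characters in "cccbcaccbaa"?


Input: "cccbcaccbaa"
Scanning for longest run:
  Position 1 ('c'): continues run of 'c', length=2
  Position 2 ('c'): continues run of 'c', length=3
  Position 3 ('b'): new char, reset run to 1
  Position 4 ('c'): new char, reset run to 1
  Position 5 ('a'): new char, reset run to 1
  Position 6 ('c'): new char, reset run to 1
  Position 7 ('c'): continues run of 'c', length=2
  Position 8 ('b'): new char, reset run to 1
  Position 9 ('a'): new char, reset run to 1
  Position 10 ('a'): continues run of 'a', length=2
Longest run: 'c' with length 3

3


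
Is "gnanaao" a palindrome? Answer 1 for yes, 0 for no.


Input: gnanaao
Reversed: oaanang
  Compare pos 0 ('g') with pos 6 ('o'): MISMATCH
  Compare pos 1 ('n') with pos 5 ('a'): MISMATCH
  Compare pos 2 ('a') with pos 4 ('a'): match
Result: not a palindrome

0


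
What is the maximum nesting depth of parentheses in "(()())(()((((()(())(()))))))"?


Input: "(()())(()((((()(())(()))))))"
Tracking depth:
  Position 0 '(': depth becomes 1
  Position 1 '(': depth becomes 2
  Position 2 ')': depth becomes 1
  Position 3 '(': depth becomes 2
  Position 4 ')': depth becomes 1
  Position 5 ')': depth becomes 0
  Position 6 '(': depth becomes 1
  Position 7 '(': depth becomes 2
  Position 8 ')': depth becomes 1
  Position 9 '(': depth becomes 2
  Position 10 '(': depth becomes 3
  Position 11 '(': depth becomes 4
  Position 12 '(': depth becomes 5
  Position 13 '(': depth becomes 6
  Position 14 ')': depth becomes 5
  Position 15 '(': depth becomes 6
  Position 16 '(': depth becomes 7
  Position 17 ')': depth becomes 6
  Position 18 ')': depth becomes 5
  Position 19 '(': depth becomes 6
  Position 20 '(': depth becomes 7
  Position 21 ')': depth becomes 6
  Position 22 ')': depth becomes 5
  Position 23 ')': depth becomes 4
  Position 24 ')': depth becomes 3
  Position 25 ')': depth becomes 2
  Position 26 ')': depth becomes 1
  Position 27 ')': depth becomes 0
Maximum depth reached: 7

7


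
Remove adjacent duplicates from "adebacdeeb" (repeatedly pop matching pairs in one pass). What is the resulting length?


Input: adebacdeeb
Stack-based adjacent duplicate removal:
  Read 'a': push. Stack: a
  Read 'd': push. Stack: ad
  Read 'e': push. Stack: ade
  Read 'b': push. Stack: adeb
  Read 'a': push. Stack: adeba
  Read 'c': push. Stack: adebac
  Read 'd': push. Stack: adebacd
  Read 'e': push. Stack: adebacde
  Read 'e': matches stack top 'e' => pop. Stack: adebacd
  Read 'b': push. Stack: adebacdb
Final stack: "adebacdb" (length 8)

8


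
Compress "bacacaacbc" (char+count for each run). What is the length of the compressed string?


Input: bacacaacbc
Runs:
  'b' x 1 => "b1"
  'a' x 1 => "a1"
  'c' x 1 => "c1"
  'a' x 1 => "a1"
  'c' x 1 => "c1"
  'a' x 2 => "a2"
  'c' x 1 => "c1"
  'b' x 1 => "b1"
  'c' x 1 => "c1"
Compressed: "b1a1c1a1c1a2c1b1c1"
Compressed length: 18

18


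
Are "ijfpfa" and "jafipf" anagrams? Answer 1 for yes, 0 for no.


Strings: "ijfpfa", "jafipf"
Sorted first:  affijp
Sorted second: affijp
Sorted forms match => anagrams

1


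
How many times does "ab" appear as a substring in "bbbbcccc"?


Searching for "ab" in "bbbbcccc"
Scanning each position:
  Position 0: "bb" => no
  Position 1: "bb" => no
  Position 2: "bb" => no
  Position 3: "bc" => no
  Position 4: "cc" => no
  Position 5: "cc" => no
  Position 6: "cc" => no
Total occurrences: 0

0


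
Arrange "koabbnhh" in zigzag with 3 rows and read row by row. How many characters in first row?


Zigzag "koabbnhh" into 3 rows:
Placing characters:
  'k' => row 0
  'o' => row 1
  'a' => row 2
  'b' => row 1
  'b' => row 0
  'n' => row 1
  'h' => row 2
  'h' => row 1
Rows:
  Row 0: "kb"
  Row 1: "obnh"
  Row 2: "ah"
First row length: 2

2


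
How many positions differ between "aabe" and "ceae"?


Comparing "aabe" and "ceae" position by position:
  Position 0: 'a' vs 'c' => DIFFER
  Position 1: 'a' vs 'e' => DIFFER
  Position 2: 'b' vs 'a' => DIFFER
  Position 3: 'e' vs 'e' => same
Positions that differ: 3

3


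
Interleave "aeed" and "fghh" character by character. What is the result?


Interleaving "aeed" and "fghh":
  Position 0: 'a' from first, 'f' from second => "af"
  Position 1: 'e' from first, 'g' from second => "eg"
  Position 2: 'e' from first, 'h' from second => "eh"
  Position 3: 'd' from first, 'h' from second => "dh"
Result: afegehdh

afegehdh


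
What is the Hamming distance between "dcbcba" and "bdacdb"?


Comparing "dcbcba" and "bdacdb" position by position:
  Position 0: 'd' vs 'b' => differ
  Position 1: 'c' vs 'd' => differ
  Position 2: 'b' vs 'a' => differ
  Position 3: 'c' vs 'c' => same
  Position 4: 'b' vs 'd' => differ
  Position 5: 'a' vs 'b' => differ
Total differences (Hamming distance): 5

5


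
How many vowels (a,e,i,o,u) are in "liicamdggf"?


Input: liicamdggf
Checking each character:
  'l' at position 0: consonant
  'i' at position 1: vowel (running total: 1)
  'i' at position 2: vowel (running total: 2)
  'c' at position 3: consonant
  'a' at position 4: vowel (running total: 3)
  'm' at position 5: consonant
  'd' at position 6: consonant
  'g' at position 7: consonant
  'g' at position 8: consonant
  'f' at position 9: consonant
Total vowels: 3

3


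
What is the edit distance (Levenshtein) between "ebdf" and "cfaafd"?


Computing edit distance: "ebdf" -> "cfaafd"
DP table:
           c    f    a    a    f    d
      0    1    2    3    4    5    6
  e   1    1    2    3    4    5    6
  b   2    2    2    3    4    5    6
  d   3    3    3    3    4    5    5
  f   4    4    3    4    4    4    5
Edit distance = dp[4][6] = 5

5


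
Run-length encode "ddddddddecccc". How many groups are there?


Input: ddddddddecccc
Scanning for consecutive runs:
  Group 1: 'd' x 8 (positions 0-7)
  Group 2: 'e' x 1 (positions 8-8)
  Group 3: 'c' x 4 (positions 9-12)
Total groups: 3

3


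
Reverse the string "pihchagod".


Input: pihchagod
Reading characters right to left:
  Position 8: 'd'
  Position 7: 'o'
  Position 6: 'g'
  Position 5: 'a'
  Position 4: 'h'
  Position 3: 'c'
  Position 2: 'h'
  Position 1: 'i'
  Position 0: 'p'
Reversed: dogahchip

dogahchip


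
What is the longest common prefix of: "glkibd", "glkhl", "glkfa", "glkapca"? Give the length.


Words: glkibd, glkhl, glkfa, glkapca
  Position 0: all 'g' => match
  Position 1: all 'l' => match
  Position 2: all 'k' => match
  Position 3: ('i', 'h', 'f', 'a') => mismatch, stop
LCP = "glk" (length 3)

3


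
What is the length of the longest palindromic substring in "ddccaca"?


Input: "ddccaca"
Checking substrings for palindromes:
  [3:6] "cac" (len 3) => palindrome
  [4:7] "aca" (len 3) => palindrome
  [0:2] "dd" (len 2) => palindrome
  [2:4] "cc" (len 2) => palindrome
Longest palindromic substring: "cac" with length 3

3


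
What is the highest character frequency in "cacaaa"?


Input: cacaaa
Character counts:
  'a': 4
  'c': 2
Maximum frequency: 4

4


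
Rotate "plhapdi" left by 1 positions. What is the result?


Input: "plhapdi", rotate left by 1
First 1 characters: "p"
Remaining characters: "lhapdi"
Concatenate remaining + first: "lhapdi" + "p" = "lhapdip"

lhapdip


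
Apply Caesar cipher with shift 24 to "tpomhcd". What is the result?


Caesar cipher: shift "tpomhcd" by 24
  't' (pos 19) + 24 = pos 17 = 'r'
  'p' (pos 15) + 24 = pos 13 = 'n'
  'o' (pos 14) + 24 = pos 12 = 'm'
  'm' (pos 12) + 24 = pos 10 = 'k'
  'h' (pos 7) + 24 = pos 5 = 'f'
  'c' (pos 2) + 24 = pos 0 = 'a'
  'd' (pos 3) + 24 = pos 1 = 'b'
Result: rnmkfab

rnmkfab


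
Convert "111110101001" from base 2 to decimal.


Input: "111110101001" in base 2
Positional expansion:
  Digit '1' (value 1) x 2^11 = 2048
  Digit '1' (value 1) x 2^10 = 1024
  Digit '1' (value 1) x 2^9 = 512
  Digit '1' (value 1) x 2^8 = 256
  Digit '1' (value 1) x 2^7 = 128
  Digit '0' (value 0) x 2^6 = 0
  Digit '1' (value 1) x 2^5 = 32
  Digit '0' (value 0) x 2^4 = 0
  Digit '1' (value 1) x 2^3 = 8
  Digit '0' (value 0) x 2^2 = 0
  Digit '0' (value 0) x 2^1 = 0
  Digit '1' (value 1) x 2^0 = 1
Sum = 4009

4009


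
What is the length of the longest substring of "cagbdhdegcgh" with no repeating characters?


Input: "cagbdhdegcgh"
Sliding window (track last position of each char):
  Position 0 ('c'): window [0,0] length 1 -- new best
  Position 1 ('a'): window [0,1] length 2 -- new best
  Position 2 ('g'): window [0,2] length 3 -- new best
  Position 3 ('b'): window [0,3] length 4 -- new best
  Position 4 ('d'): window [0,4] length 5 -- new best
  Position 5 ('h'): window [0,5] length 6 -- new best
  Position 6 ('d'): repeat (last at 4), move window start to 5
  Position 6 ('d'): window [5,6] length 2
  Position 7 ('e'): window [5,7] length 3
  Position 8 ('g'): window [5,8] length 4
  Position 9 ('c'): window [5,9] length 5
  Position 10 ('g'): repeat (last at 8), move window start to 9
  Position 10 ('g'): window [9,10] length 2
  Position 11 ('h'): window [9,11] length 3
Longest substring with no repeats: "cagbdh" with length 6

6


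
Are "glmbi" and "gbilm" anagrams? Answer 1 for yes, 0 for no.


Strings: "glmbi", "gbilm"
Sorted first:  bgilm
Sorted second: bgilm
Sorted forms match => anagrams

1


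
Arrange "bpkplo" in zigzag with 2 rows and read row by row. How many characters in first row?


Zigzag "bpkplo" into 2 rows:
Placing characters:
  'b' => row 0
  'p' => row 1
  'k' => row 0
  'p' => row 1
  'l' => row 0
  'o' => row 1
Rows:
  Row 0: "bkl"
  Row 1: "ppo"
First row length: 3

3


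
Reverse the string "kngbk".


Input: kngbk
Reading characters right to left:
  Position 4: 'k'
  Position 3: 'b'
  Position 2: 'g'
  Position 1: 'n'
  Position 0: 'k'
Reversed: kbgnk

kbgnk


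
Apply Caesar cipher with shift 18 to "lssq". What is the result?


Caesar cipher: shift "lssq" by 18
  'l' (pos 11) + 18 = pos 3 = 'd'
  's' (pos 18) + 18 = pos 10 = 'k'
  's' (pos 18) + 18 = pos 10 = 'k'
  'q' (pos 16) + 18 = pos 8 = 'i'
Result: dkki

dkki


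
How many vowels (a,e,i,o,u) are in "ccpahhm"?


Input: ccpahhm
Checking each character:
  'c' at position 0: consonant
  'c' at position 1: consonant
  'p' at position 2: consonant
  'a' at position 3: vowel (running total: 1)
  'h' at position 4: consonant
  'h' at position 5: consonant
  'm' at position 6: consonant
Total vowels: 1

1
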